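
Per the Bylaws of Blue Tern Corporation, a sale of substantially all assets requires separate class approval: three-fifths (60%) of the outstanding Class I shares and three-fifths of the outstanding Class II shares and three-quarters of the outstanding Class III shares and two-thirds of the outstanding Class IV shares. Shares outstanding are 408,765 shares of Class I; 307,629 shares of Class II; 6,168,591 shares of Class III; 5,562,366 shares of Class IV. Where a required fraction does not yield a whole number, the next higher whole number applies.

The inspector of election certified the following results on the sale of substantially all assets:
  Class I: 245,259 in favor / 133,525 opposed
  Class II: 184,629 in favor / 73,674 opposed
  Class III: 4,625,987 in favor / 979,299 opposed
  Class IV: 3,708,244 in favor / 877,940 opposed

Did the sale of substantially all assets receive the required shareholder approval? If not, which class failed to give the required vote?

Not approved — the Class III shares did not give the required vote.

Class I: 3/5 of 408765 = 245259; 245,259 required, 245,259 in favor — approved.
Class II: 3/5 of 307629 = 184577.40, rounded up to 184578; 184,578 required, 184,629 in favor — approved.
Class III: 3/4 of 6168591 = 4626443.25, rounded up to 4626444; 4,626,444 required, 4,625,987 in favor — not approved.
Class IV: 2/3 of 5562366 = 3708244; 3,708,244 required, 3,708,244 in favor — approved.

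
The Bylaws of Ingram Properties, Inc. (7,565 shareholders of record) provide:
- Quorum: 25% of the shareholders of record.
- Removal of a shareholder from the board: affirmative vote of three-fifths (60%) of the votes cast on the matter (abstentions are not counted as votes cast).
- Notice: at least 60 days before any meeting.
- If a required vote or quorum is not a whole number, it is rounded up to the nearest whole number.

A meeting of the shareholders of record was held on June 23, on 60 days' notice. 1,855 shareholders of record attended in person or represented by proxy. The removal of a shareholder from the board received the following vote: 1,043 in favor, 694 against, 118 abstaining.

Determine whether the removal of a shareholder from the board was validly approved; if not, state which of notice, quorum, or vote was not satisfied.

Invalid — quorum requirement not satisfied.

Notice: 60 days given; 60 required. Satisfied.
Quorum: 25% of 7,565 = 1,891.25, rounded up to 1,892; 1,855 present. Not satisfied.
Vote: requires three-fifths of the votes cast (1,855 − 118 abstaining = 1,737); 3/5 of 1737 = 1042.20, rounded up to 1043, so 1,043 needed; 1,043 in favor. Satisfied.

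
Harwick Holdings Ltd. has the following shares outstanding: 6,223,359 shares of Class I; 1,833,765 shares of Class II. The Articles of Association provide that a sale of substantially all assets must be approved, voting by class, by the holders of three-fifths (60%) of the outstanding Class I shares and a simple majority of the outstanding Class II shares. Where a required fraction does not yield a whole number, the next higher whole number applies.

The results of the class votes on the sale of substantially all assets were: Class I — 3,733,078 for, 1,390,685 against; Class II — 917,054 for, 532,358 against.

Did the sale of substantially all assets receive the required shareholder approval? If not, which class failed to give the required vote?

Not approved — the Class I shares did not give the required vote.

Class I: 3/5 of 6223359 = 3734015.40, rounded up to 3734016; 3,734,016 required, 3,733,078 in favor — not approved.
Class II: a majority of 1833765 is 916883; 916,883 required, 917,054 in favor — approved.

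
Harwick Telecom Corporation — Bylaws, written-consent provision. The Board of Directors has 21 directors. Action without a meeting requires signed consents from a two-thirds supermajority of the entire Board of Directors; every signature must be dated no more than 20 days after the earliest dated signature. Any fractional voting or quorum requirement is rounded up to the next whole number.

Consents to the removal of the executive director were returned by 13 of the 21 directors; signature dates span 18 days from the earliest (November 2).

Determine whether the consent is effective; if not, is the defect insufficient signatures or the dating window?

Signatures required: a two-thirds supermajority of 21 — 2/3 of 21 = 14, so 14 needed; 13 signed. Insufficient.
Dating window: the latest signature is 18 days after the earliest; the limit is 20 days. Within the window.

Not effective — insufficient signatures.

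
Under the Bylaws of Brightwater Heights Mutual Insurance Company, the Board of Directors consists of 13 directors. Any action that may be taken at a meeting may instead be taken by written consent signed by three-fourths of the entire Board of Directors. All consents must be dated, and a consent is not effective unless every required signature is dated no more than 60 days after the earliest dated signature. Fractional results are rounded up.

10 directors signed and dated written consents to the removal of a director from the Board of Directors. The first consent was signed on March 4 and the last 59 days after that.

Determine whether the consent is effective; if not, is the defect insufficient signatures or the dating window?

Signatures required: three-fourths of 13 — 3/4 of 13 = 9.75, rounded up to 10, so 10 needed; 10 signed. Sufficient.
Dating window: the latest signature is 59 days after the earliest; the limit is 60 days. Within the window.

Effective — both the signature and dating-window requirements are satisfied.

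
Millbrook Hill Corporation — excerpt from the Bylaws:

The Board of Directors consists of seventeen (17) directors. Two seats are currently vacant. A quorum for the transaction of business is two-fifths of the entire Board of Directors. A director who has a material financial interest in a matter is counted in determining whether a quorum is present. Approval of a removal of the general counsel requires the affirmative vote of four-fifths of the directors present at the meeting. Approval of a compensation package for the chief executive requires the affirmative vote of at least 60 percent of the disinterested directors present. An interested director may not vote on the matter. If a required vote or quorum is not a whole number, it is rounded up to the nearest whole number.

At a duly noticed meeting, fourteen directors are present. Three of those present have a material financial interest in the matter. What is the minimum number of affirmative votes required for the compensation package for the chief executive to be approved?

The compensation package for the chief executive requires three-fifths of the disinterested directors present (14 − 3 = 11).
3/5 of 11 = 6.60, rounded up to 7.

7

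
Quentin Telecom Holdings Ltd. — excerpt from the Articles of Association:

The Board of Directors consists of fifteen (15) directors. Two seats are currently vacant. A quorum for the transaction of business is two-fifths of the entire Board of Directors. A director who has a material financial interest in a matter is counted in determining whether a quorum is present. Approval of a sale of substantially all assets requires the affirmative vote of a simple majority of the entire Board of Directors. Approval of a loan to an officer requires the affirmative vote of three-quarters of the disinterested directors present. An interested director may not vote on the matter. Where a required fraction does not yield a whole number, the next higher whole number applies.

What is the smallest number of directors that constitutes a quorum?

6

2/5 of 15 = 6.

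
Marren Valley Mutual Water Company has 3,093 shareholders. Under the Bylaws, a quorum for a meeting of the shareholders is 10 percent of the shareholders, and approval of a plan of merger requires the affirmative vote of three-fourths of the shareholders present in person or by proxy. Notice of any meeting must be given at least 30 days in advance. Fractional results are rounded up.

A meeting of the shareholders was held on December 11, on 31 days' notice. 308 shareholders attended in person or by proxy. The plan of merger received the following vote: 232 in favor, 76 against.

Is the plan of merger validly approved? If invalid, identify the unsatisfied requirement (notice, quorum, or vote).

Notice: 31 days given; 30 required. Satisfied.
Quorum: 10% of 3,093 = 309.30, rounded up to 310; 308 present. Not satisfied.
Vote: requires three-fourths of those present (308); 3/4 of 308 = 231, so 231 needed; 232 in favor. Satisfied.

Invalid — quorum requirement not satisfied.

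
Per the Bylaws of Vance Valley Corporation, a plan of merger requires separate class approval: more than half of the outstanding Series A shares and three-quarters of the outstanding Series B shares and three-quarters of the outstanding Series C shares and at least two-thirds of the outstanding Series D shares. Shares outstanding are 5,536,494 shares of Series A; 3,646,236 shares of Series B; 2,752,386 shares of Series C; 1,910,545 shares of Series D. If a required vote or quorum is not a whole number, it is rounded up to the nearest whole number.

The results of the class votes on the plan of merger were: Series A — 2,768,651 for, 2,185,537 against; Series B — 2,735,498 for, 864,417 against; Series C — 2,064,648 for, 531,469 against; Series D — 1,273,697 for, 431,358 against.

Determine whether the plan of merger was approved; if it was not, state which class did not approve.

Approved — every class gave the required vote.

Series A: a majority of 5536494 is 2768248; 2,768,248 required, 2,768,651 in favor — approved.
Series B: 3/4 of 3646236 = 2734677; 2,734,677 required, 2,735,498 in favor — approved.
Series C: 3/4 of 2752386 = 2064289.50, rounded up to 2064290; 2,064,290 required, 2,064,648 in favor — approved.
Series D: 2/3 of 1910545 = 1273696.67, rounded up to 1273697; 1,273,697 required, 1,273,697 in favor — approved.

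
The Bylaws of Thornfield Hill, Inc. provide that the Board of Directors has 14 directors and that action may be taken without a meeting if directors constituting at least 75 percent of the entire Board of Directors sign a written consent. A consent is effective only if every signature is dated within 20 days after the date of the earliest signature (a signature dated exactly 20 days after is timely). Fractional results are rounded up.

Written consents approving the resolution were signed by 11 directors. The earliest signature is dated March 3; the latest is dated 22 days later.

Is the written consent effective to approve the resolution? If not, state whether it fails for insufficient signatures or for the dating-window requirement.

Signatures required: at least 75 percent of 14 — 3/4 of 14 = 10.50, rounded up to 11, so 11 needed; 11 signed. Sufficient.
Dating window: the latest signature is 22 days after the earliest; the limit is 20 days. Outside the window.

Not effective — dating-window requirement not satisfied.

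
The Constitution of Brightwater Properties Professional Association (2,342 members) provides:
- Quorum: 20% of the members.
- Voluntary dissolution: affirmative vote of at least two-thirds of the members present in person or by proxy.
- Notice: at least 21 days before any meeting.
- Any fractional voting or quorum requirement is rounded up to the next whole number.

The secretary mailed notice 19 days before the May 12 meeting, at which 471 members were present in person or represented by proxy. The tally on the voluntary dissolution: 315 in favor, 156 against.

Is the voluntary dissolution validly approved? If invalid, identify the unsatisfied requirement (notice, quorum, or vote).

Invalid — notice requirement not satisfied.

Notice: 19 days given; 21 required. Not satisfied.
Quorum: 20% of 2,342 = 468.40, rounded up to 469; 471 present. Satisfied.
Vote: requires two-thirds of those present (471); 2/3 of 471 = 314, so 314 needed; 315 in favor. Satisfied.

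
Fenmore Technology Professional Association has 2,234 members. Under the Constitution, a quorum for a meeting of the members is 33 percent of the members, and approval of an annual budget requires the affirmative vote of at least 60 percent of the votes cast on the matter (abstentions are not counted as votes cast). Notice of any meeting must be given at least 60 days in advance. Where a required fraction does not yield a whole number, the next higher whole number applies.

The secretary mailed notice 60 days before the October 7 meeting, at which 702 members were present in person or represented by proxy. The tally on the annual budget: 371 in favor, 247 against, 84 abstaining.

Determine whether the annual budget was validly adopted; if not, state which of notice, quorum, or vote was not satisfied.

Notice: 60 days given; 60 required. Satisfied.
Quorum: 33% of 2,234 = 737.22, rounded up to 738; 702 present. Not satisfied.
Vote: requires three-fifths of the votes cast (702 − 84 abstaining = 618); 3/5 of 618 = 370.80, rounded up to 371, so 371 needed; 371 in favor. Satisfied.

Invalid — quorum requirement not satisfied.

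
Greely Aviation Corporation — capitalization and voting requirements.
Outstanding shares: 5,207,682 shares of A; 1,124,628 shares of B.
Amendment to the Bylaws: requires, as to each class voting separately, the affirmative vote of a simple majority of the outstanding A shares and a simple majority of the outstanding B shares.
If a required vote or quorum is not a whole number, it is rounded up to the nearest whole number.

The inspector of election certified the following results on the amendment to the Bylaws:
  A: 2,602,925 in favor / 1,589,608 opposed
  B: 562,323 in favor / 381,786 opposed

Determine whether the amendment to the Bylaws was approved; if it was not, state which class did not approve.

Not approved — the A shares did not give the required vote.

A: a majority of 5207682 is 2603842; 2,603,842 required, 2,602,925 in favor — not approved.
B: a majority of 1124628 is 562315; 562,315 required, 562,323 in favor — approved.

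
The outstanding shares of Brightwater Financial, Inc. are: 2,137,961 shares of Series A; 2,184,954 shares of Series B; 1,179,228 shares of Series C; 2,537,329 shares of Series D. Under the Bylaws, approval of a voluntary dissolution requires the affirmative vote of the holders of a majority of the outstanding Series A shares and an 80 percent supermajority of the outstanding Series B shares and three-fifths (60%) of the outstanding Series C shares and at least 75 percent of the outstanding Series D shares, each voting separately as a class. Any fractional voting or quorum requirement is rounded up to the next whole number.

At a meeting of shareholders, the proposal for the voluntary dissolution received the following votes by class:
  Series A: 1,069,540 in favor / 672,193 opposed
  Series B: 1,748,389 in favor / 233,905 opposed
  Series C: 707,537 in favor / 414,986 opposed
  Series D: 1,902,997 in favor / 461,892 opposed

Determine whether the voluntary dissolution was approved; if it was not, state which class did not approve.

Approved — every class gave the required vote.

Series A: a majority of 2137961 is 1068981; 1,068,981 required, 1,069,540 in favor — approved.
Series B: 4/5 of 2184954 = 1747963.20, rounded up to 1747964; 1,747,964 required, 1,748,389 in favor — approved.
Series C: 3/5 of 1179228 = 707536.80, rounded up to 707537; 707,537 required, 707,537 in favor — approved.
Series D: 3/4 of 2537329 = 1902996.75, rounded up to 1902997; 1,902,997 required, 1,902,997 in favor — approved.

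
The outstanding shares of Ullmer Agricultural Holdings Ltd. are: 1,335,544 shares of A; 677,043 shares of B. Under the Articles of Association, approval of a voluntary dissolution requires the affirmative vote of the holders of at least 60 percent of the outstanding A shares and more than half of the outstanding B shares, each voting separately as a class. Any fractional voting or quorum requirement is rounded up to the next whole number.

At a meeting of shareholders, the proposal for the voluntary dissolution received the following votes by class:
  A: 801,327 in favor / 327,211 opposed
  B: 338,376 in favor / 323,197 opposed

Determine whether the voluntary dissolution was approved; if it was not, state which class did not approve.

Not approved — the B shares did not give the required vote.

A: 3/5 of 1335544 = 801326.40, rounded up to 801327; 801,327 required, 801,327 in favor — approved.
B: a majority of 677043 is 338522; 338,522 required, 338,376 in favor — not approved.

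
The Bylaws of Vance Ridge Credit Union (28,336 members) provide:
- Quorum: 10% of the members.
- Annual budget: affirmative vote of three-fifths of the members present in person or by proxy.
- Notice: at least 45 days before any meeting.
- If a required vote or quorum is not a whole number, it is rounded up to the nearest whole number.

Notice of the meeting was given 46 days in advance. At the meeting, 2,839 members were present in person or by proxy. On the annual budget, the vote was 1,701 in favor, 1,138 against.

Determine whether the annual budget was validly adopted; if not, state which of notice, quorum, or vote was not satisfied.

Invalid — vote requirement not satisfied.

Notice: 46 days given; 45 required. Satisfied.
Quorum: 10% of 28,336 = 2,833.60, rounded up to 2,834; 2,839 present. Satisfied.
Vote: requires three-fifths of those present (2,839); 3/5 of 2839 = 1703.40, rounded up to 1704, so 1,704 needed; 1,701 in favor. Not satisfied.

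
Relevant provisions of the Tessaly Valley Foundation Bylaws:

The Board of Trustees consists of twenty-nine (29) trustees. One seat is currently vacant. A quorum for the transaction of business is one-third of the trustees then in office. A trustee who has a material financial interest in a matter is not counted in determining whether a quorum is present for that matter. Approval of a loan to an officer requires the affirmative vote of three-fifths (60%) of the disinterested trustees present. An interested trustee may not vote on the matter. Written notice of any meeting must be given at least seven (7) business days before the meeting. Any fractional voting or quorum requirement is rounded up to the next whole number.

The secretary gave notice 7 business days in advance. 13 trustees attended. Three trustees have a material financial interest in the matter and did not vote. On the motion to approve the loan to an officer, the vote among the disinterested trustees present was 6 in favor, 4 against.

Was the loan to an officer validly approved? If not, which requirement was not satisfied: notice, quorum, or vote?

Notice: 7 business days given; 7 required (7 ≥ 7). Satisfied.
Quorum: 13 present, but the 3 interested trustees do not count, leaving 10. Quorum is 10. Satisfied.
Vote: the loan to an officer requires three-fifths of the disinterested trustees present (13 − 3 = 10). 3/5 of 10 = 6, so 6 affirmative votes are needed; 6 voted in favor. Satisfied.

Valid — all requirements satisfied.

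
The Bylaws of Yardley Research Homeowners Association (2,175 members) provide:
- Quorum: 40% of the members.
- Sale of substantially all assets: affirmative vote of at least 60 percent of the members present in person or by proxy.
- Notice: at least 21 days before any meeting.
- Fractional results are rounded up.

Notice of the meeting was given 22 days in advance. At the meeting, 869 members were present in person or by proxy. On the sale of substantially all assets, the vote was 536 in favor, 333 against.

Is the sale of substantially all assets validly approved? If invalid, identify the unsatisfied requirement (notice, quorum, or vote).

Invalid — quorum requirement not satisfied.

Notice: 22 days given; 21 required. Satisfied.
Quorum: 40% of 2,175 = 870; 869 present. Not satisfied.
Vote: requires three-fifths of those present (869); 3/5 of 869 = 521.40, rounded up to 522, so 522 needed; 536 in favor. Satisfied.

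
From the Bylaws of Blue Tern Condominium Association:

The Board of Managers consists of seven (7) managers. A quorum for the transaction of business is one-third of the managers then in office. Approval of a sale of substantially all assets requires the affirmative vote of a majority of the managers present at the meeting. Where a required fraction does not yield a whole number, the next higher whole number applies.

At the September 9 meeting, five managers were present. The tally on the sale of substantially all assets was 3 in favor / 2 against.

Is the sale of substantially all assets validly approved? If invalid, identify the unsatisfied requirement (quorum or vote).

Quorum: 5 present; quorum is 3. Satisfied.
Vote: the sale of substantially all assets requires a majority of the managers present (5). A majority of 5 is 3, so 3 affirmative votes are needed; 3 voted in favor. Satisfied.

Valid — all requirements satisfied.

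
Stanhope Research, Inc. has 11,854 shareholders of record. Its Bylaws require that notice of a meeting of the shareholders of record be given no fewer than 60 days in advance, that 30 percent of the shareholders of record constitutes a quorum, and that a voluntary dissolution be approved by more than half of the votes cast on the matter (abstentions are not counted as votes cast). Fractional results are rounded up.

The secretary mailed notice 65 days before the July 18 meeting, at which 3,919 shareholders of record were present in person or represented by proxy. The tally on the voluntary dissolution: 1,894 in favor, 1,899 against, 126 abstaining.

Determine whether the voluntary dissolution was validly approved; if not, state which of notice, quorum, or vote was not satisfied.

Notice: 65 days given; 60 required. Satisfied.
Quorum: 30% of 11,854 = 3,556.20, rounded up to 3,557; 3,919 present. Satisfied.
Vote: requires a majority of the votes cast (3,919 − 126 abstaining = 3,793); a majority of 3793 is 1897, so 1,897 needed; 1,894 in favor. Not satisfied.

Invalid — vote requirement not satisfied.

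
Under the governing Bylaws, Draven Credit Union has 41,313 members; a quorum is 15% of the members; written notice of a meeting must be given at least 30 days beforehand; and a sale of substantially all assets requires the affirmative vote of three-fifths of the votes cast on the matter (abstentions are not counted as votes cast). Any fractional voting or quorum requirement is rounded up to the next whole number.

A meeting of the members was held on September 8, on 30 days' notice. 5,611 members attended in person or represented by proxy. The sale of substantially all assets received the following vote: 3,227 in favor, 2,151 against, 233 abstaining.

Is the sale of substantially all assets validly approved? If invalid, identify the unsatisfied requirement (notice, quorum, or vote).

Notice: 30 days given; 30 required. Satisfied.
Quorum: 15% of 41,313 = 6,196.95, rounded up to 6,197; 5,611 present. Not satisfied.
Vote: requires three-fifths of the votes cast (5,611 − 233 abstaining = 5,378); 3/5 of 5378 = 3226.80, rounded up to 3227, so 3,227 needed; 3,227 in favor. Satisfied.

Invalid — quorum requirement not satisfied.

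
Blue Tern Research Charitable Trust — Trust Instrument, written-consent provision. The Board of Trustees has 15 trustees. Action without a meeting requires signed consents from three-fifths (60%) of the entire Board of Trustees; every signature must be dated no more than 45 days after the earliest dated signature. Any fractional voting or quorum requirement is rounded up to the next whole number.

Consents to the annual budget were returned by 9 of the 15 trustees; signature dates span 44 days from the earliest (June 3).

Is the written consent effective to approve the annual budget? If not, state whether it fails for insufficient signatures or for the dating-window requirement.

Effective — both the signature and dating-window requirements are satisfied.

Signatures required: three-fifths (60%) of 15 — 3/5 of 15 = 9, so 9 needed; 9 signed. Sufficient.
Dating window: the latest signature is 44 days after the earliest; the limit is 45 days. Within the window.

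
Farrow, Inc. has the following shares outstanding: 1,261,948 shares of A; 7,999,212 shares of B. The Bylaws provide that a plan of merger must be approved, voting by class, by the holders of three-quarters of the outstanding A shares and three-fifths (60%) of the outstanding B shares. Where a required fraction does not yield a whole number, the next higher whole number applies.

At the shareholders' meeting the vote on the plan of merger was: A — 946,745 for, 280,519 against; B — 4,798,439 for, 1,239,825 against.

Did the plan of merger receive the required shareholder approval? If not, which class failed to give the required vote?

Not approved — the B shares did not give the required vote.

A: 3/4 of 1261948 = 946461; 946,461 required, 946,745 in favor — approved.
B: 3/5 of 7999212 = 4799527.20, rounded up to 4799528; 4,799,528 required, 4,798,439 in favor — not approved.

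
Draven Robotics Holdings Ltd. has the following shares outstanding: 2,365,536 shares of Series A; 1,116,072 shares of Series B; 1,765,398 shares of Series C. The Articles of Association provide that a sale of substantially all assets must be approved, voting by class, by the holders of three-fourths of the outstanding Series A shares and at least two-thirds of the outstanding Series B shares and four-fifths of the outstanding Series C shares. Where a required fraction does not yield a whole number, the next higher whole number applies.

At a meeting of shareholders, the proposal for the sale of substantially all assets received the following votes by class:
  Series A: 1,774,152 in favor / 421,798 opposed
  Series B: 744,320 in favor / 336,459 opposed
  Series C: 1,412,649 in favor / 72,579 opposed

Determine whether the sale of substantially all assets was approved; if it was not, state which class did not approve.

Approved — every class gave the required vote.

Series A: 3/4 of 2365536 = 1774152; 1,774,152 required, 1,774,152 in favor — approved.
Series B: 2/3 of 1116072 = 744048; 744,048 required, 744,320 in favor — approved.
Series C: 4/5 of 1765398 = 1412318.40, rounded up to 1412319; 1,412,319 required, 1,412,649 in favor — approved.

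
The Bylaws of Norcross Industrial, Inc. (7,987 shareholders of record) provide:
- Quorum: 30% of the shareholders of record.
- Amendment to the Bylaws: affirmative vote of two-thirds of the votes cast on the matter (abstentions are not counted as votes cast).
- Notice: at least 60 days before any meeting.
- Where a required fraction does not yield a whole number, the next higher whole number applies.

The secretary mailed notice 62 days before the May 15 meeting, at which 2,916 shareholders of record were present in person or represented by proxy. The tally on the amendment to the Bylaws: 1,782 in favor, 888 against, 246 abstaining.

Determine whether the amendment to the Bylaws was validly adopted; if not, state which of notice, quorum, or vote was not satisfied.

Valid — all requirements satisfied.

Notice: 62 days given; 60 required. Satisfied.
Quorum: 30% of 7,987 = 2,396.10, rounded up to 2,397; 2,916 present. Satisfied.
Vote: requires two-thirds of the votes cast (2,916 − 246 abstaining = 2,670); 2/3 of 2670 = 1780, so 1,780 needed; 1,782 in favor. Satisfied.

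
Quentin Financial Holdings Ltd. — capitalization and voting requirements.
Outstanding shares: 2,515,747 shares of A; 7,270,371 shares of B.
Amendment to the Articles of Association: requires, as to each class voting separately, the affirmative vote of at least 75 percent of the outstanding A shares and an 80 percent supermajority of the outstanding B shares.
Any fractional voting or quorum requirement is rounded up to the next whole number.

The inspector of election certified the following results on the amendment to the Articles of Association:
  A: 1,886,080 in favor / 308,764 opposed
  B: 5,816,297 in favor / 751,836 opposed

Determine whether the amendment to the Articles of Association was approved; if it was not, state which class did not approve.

Not approved — the A shares did not give the required vote.

A: 3/4 of 2515747 = 1886810.25, rounded up to 1886811; 1,886,811 required, 1,886,080 in favor — not approved.
B: 4/5 of 7270371 = 5816296.80, rounded up to 5816297; 5,816,297 required, 5,816,297 in favor — approved.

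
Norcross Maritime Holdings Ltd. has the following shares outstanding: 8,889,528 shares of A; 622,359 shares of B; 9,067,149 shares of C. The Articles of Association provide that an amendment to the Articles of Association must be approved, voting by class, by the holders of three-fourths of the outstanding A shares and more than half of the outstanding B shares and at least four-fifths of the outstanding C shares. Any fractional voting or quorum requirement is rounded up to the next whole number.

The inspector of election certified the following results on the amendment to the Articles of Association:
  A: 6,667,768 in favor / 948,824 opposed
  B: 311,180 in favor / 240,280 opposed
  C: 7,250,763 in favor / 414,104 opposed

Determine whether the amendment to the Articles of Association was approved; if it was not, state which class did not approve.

A: 3/4 of 8889528 = 6667146; 6,667,146 required, 6,667,768 in favor — approved.
B: a majority of 622359 is 311180; 311,180 required, 311,180 in favor — approved.
C: 4/5 of 9067149 = 7253719.20, rounded up to 7253720; 7,253,720 required, 7,250,763 in favor — not approved.

Not approved — the C shares did not give the required vote.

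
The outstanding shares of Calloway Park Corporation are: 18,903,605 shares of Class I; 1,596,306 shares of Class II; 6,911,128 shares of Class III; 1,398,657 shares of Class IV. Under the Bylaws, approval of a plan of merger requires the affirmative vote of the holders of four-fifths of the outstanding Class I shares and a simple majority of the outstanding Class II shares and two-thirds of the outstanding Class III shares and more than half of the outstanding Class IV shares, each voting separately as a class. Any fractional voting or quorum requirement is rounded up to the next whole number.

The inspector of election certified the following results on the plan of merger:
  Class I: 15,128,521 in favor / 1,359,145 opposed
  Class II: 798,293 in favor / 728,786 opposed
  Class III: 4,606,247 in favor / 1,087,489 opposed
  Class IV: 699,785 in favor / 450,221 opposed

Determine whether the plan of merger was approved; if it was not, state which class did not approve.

Not approved — the Class III shares did not give the required vote.

Class I: 4/5 of 18903605 = 15122884; 15,122,884 required, 15,128,521 in favor — approved.
Class II: a majority of 1596306 is 798154; 798,154 required, 798,293 in favor — approved.
Class III: 2/3 of 6911128 = 4607418.67, rounded up to 4607419; 4,607,419 required, 4,606,247 in favor — not approved.
Class IV: a majority of 1398657 is 699329; 699,329 required, 699,785 in favor — approved.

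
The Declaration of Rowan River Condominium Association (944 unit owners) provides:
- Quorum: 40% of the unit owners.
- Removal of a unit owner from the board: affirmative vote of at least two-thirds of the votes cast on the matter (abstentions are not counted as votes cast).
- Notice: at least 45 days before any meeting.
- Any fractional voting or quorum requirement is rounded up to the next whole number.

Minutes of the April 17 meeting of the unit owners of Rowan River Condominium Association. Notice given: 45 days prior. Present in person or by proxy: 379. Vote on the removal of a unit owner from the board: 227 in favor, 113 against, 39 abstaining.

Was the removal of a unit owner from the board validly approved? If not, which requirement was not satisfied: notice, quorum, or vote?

Valid — all requirements satisfied.

Notice: 45 days given; 45 required. Satisfied.
Quorum: 40% of 944 = 377.60, rounded up to 378; 379 present. Satisfied.
Vote: requires two-thirds of the votes cast (379 − 39 abstaining = 340); 2/3 of 340 = 226.67, rounded up to 227, so 227 needed; 227 in favor. Satisfied.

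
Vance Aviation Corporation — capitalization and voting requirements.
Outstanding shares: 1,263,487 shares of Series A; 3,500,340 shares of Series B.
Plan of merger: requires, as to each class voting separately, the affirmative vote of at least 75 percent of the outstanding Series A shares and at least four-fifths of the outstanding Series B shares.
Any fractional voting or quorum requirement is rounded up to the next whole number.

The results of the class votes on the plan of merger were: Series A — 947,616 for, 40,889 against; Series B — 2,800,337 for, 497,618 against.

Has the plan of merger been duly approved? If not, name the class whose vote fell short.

Approved — every class gave the required vote.

Series A: 3/4 of 1263487 = 947615.25, rounded up to 947616; 947,616 required, 947,616 in favor — approved.
Series B: 4/5 of 3500340 = 2800272; 2,800,272 required, 2,800,337 in favor — approved.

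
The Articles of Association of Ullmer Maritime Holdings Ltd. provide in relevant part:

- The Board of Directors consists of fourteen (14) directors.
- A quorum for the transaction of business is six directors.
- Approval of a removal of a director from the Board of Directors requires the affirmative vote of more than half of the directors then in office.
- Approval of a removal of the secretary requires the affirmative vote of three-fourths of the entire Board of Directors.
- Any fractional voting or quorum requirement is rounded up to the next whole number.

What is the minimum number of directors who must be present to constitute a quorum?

The quorum is fixed at 6.

6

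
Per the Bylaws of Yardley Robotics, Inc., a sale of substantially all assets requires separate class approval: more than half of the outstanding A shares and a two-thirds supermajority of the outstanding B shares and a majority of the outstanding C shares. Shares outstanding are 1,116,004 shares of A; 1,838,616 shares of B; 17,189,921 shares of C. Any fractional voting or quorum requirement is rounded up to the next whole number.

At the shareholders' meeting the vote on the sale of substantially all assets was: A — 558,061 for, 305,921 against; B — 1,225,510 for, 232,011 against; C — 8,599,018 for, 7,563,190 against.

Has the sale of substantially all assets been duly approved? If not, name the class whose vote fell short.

Not approved — the B shares did not give the required vote.

A: a majority of 1116004 is 558003; 558,003 required, 558,061 in favor — approved.
B: 2/3 of 1838616 = 1225744; 1,225,744 required, 1,225,510 in favor — not approved.
C: a majority of 17189921 is 8594961; 8,594,961 required, 8,599,018 in favor — approved.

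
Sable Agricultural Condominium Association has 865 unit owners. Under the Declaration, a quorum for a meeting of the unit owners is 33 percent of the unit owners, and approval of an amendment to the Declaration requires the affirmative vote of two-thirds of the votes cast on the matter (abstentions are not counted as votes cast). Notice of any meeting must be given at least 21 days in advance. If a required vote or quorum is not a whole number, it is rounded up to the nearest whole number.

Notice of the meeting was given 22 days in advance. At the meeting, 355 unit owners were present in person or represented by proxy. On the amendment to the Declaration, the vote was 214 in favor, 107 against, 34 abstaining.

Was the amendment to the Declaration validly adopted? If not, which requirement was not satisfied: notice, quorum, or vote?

Valid — all requirements satisfied.

Notice: 22 days given; 21 required. Satisfied.
Quorum: 33% of 865 = 285.45, rounded up to 286; 355 present. Satisfied.
Vote: requires two-thirds of the votes cast (355 − 34 abstaining = 321); 2/3 of 321 = 214, so 214 needed; 214 in favor. Satisfied.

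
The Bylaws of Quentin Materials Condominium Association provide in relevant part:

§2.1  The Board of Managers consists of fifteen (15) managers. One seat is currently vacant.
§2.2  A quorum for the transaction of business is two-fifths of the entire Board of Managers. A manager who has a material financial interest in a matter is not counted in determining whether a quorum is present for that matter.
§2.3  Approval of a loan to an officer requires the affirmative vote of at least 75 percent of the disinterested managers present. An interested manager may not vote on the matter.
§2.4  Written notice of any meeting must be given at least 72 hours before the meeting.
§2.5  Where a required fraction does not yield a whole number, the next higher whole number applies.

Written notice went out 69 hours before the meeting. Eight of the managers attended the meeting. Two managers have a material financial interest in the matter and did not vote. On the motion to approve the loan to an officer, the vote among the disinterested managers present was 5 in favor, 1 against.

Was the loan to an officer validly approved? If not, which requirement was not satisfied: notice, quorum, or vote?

Notice: 69 hours given; 72 required (69 < 72). Not satisfied.
Quorum: 8 present, but the 2 interested managers do not count, leaving 6. Quorum is 6. Satisfied.
Vote: the loan to an officer requires three-fourths of the disinterested managers present (8 − 2 = 6). 3/4 of 6 = 4.50, rounded up to 5, so 5 affirmative votes are needed; 5 voted in favor. Satisfied.

Invalid — notice requirement not satisfied.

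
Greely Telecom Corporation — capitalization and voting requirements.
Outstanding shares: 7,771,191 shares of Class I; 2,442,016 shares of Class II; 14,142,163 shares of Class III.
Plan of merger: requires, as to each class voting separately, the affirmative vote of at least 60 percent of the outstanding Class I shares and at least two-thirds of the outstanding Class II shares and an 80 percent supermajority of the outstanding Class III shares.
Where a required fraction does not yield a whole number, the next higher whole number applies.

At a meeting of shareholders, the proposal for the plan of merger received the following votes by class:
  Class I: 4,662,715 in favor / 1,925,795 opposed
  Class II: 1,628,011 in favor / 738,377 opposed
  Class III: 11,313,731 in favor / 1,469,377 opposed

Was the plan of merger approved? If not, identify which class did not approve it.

Class I: 3/5 of 7771191 = 4662714.60, rounded up to 4662715; 4,662,715 required, 4,662,715 in favor — approved.
Class II: 2/3 of 2442016 = 1628010.67, rounded up to 1628011; 1,628,011 required, 1,628,011 in favor — approved.
Class III: 4/5 of 14142163 = 11313730.40, rounded up to 11313731; 11,313,731 required, 11,313,731 in favor — approved.

Approved — every class gave the required vote.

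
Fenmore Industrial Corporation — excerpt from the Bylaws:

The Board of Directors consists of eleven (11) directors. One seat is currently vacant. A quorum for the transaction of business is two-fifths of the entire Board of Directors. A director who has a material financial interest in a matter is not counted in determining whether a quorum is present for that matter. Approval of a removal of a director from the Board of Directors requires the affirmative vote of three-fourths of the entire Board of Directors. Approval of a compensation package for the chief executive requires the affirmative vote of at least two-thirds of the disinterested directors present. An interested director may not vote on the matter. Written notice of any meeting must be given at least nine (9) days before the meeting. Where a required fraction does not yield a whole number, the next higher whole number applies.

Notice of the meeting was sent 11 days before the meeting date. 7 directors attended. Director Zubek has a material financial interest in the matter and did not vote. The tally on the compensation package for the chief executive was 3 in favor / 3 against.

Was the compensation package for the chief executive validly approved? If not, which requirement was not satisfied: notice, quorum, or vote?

Invalid — vote requirement not satisfied.

Notice: 11 days given; 9 required (11 ≥ 9). Satisfied.
Quorum: 7 present, but the 1 interested director does not count, leaving 6. Quorum is 5. Satisfied.
Vote: the compensation package for the chief executive requires two-thirds of the disinterested directors present (7 − 1 = 6). 2/3 of 6 = 4, so 4 affirmative votes are needed; 3 voted in favor. Not satisfied.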